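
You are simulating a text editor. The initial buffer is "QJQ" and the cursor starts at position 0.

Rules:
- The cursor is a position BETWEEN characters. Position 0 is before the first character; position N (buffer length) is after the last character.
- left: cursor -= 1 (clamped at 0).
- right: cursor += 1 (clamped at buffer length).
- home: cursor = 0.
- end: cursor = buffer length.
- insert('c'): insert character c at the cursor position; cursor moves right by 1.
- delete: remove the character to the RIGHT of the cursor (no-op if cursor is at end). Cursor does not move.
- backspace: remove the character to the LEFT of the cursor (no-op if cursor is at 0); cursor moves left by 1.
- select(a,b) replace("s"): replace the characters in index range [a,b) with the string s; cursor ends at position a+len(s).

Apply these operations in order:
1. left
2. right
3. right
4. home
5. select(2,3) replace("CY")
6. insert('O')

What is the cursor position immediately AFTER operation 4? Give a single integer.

Answer: 0

Derivation:
After op 1 (left): buf='QJQ' cursor=0
After op 2 (right): buf='QJQ' cursor=1
After op 3 (right): buf='QJQ' cursor=2
After op 4 (home): buf='QJQ' cursor=0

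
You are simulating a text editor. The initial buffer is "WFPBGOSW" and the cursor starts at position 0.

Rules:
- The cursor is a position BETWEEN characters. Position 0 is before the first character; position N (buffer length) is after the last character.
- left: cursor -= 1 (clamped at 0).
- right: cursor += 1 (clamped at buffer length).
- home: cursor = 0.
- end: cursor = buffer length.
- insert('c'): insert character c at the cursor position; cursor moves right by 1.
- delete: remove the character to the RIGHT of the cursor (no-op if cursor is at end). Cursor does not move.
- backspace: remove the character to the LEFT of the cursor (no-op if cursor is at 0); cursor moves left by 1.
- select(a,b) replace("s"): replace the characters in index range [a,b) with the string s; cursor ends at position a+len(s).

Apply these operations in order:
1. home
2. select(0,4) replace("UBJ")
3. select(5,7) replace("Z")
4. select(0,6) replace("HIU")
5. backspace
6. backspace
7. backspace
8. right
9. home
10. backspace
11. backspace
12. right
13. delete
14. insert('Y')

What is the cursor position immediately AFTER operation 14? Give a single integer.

After op 1 (home): buf='WFPBGOSW' cursor=0
After op 2 (select(0,4) replace("UBJ")): buf='UBJGOSW' cursor=3
After op 3 (select(5,7) replace("Z")): buf='UBJGOZ' cursor=6
After op 4 (select(0,6) replace("HIU")): buf='HIU' cursor=3
After op 5 (backspace): buf='HI' cursor=2
After op 6 (backspace): buf='H' cursor=1
After op 7 (backspace): buf='(empty)' cursor=0
After op 8 (right): buf='(empty)' cursor=0
After op 9 (home): buf='(empty)' cursor=0
After op 10 (backspace): buf='(empty)' cursor=0
After op 11 (backspace): buf='(empty)' cursor=0
After op 12 (right): buf='(empty)' cursor=0
After op 13 (delete): buf='(empty)' cursor=0
After op 14 (insert('Y')): buf='Y' cursor=1

Answer: 1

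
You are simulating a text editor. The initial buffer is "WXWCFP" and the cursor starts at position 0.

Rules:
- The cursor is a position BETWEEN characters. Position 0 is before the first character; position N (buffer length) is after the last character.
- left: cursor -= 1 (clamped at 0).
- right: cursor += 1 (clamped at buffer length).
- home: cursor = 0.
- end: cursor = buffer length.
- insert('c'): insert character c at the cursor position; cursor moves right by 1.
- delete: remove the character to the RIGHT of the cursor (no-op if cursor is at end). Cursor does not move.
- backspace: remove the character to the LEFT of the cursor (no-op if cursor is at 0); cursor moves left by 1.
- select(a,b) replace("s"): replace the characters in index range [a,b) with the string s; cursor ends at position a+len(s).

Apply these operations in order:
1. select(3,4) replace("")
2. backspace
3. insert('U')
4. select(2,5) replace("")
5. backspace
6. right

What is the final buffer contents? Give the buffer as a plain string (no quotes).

Answer: W

Derivation:
After op 1 (select(3,4) replace("")): buf='WXWFP' cursor=3
After op 2 (backspace): buf='WXFP' cursor=2
After op 3 (insert('U')): buf='WXUFP' cursor=3
After op 4 (select(2,5) replace("")): buf='WX' cursor=2
After op 5 (backspace): buf='W' cursor=1
After op 6 (right): buf='W' cursor=1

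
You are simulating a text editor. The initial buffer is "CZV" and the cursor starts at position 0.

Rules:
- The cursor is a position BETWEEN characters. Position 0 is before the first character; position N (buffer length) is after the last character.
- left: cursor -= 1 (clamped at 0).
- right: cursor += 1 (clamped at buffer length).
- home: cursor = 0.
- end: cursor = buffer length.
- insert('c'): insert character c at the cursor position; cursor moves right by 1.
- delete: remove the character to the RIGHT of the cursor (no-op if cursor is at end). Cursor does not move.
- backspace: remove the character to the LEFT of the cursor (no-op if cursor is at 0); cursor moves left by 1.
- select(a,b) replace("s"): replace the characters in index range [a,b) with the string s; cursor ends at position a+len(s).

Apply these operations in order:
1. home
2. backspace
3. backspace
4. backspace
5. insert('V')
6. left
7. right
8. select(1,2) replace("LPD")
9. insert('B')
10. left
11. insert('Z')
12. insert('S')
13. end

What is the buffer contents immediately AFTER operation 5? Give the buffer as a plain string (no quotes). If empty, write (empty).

After op 1 (home): buf='CZV' cursor=0
After op 2 (backspace): buf='CZV' cursor=0
After op 3 (backspace): buf='CZV' cursor=0
After op 4 (backspace): buf='CZV' cursor=0
After op 5 (insert('V')): buf='VCZV' cursor=1

Answer: VCZV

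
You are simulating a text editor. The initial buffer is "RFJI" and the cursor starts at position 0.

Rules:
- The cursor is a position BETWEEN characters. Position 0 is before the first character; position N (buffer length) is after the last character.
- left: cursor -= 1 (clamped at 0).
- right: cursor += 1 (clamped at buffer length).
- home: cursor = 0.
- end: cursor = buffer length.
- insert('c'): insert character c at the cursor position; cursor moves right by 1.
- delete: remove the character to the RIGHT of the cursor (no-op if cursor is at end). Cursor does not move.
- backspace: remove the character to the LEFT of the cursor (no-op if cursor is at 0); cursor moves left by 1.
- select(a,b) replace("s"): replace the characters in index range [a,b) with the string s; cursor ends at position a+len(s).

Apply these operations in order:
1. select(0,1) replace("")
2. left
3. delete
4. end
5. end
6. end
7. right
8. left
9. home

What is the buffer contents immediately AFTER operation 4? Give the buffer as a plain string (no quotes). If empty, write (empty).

Answer: JI

Derivation:
After op 1 (select(0,1) replace("")): buf='FJI' cursor=0
After op 2 (left): buf='FJI' cursor=0
After op 3 (delete): buf='JI' cursor=0
After op 4 (end): buf='JI' cursor=2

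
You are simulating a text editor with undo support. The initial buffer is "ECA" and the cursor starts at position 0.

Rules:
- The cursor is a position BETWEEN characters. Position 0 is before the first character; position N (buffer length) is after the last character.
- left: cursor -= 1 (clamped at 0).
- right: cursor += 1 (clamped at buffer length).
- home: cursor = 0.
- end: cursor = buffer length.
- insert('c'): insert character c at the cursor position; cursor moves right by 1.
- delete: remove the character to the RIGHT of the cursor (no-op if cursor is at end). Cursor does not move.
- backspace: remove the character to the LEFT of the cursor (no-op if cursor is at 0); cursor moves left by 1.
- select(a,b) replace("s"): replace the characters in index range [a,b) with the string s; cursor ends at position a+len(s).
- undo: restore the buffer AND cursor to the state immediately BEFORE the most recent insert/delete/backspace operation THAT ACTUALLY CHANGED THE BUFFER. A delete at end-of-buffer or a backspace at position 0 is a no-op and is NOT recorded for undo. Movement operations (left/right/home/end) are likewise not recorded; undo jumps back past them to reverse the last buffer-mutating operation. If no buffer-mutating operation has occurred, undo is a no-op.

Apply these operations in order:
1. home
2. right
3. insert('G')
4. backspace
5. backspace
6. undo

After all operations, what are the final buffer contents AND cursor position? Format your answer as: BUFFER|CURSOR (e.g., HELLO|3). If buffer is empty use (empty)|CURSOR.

Answer: ECA|1

Derivation:
After op 1 (home): buf='ECA' cursor=0
After op 2 (right): buf='ECA' cursor=1
After op 3 (insert('G')): buf='EGCA' cursor=2
After op 4 (backspace): buf='ECA' cursor=1
After op 5 (backspace): buf='CA' cursor=0
After op 6 (undo): buf='ECA' cursor=1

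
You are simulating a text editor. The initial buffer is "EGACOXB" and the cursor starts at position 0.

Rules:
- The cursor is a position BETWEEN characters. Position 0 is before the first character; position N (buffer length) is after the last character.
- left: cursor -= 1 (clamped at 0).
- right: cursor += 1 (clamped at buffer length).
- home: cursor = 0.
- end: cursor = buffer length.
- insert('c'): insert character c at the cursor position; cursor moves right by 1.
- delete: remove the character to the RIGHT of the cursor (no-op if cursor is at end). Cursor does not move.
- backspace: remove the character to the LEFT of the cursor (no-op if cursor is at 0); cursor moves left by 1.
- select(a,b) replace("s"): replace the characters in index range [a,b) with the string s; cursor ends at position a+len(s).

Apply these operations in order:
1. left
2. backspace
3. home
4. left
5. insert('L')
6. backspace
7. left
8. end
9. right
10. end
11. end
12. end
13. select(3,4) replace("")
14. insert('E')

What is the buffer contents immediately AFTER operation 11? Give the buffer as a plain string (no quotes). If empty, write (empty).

After op 1 (left): buf='EGACOXB' cursor=0
After op 2 (backspace): buf='EGACOXB' cursor=0
After op 3 (home): buf='EGACOXB' cursor=0
After op 4 (left): buf='EGACOXB' cursor=0
After op 5 (insert('L')): buf='LEGACOXB' cursor=1
After op 6 (backspace): buf='EGACOXB' cursor=0
After op 7 (left): buf='EGACOXB' cursor=0
After op 8 (end): buf='EGACOXB' cursor=7
After op 9 (right): buf='EGACOXB' cursor=7
After op 10 (end): buf='EGACOXB' cursor=7
After op 11 (end): buf='EGACOXB' cursor=7

Answer: EGACOXB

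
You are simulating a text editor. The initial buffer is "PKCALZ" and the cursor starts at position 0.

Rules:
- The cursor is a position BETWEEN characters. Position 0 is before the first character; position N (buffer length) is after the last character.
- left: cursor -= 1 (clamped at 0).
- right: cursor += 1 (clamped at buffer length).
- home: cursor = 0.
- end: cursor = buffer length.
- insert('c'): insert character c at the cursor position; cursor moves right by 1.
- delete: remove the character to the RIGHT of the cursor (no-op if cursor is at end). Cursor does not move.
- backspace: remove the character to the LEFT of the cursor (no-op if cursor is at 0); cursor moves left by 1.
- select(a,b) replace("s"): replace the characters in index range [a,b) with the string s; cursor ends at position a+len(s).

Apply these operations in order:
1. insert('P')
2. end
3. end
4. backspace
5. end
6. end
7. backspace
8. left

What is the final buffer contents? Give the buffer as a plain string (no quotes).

Answer: PPKCA

Derivation:
After op 1 (insert('P')): buf='PPKCALZ' cursor=1
After op 2 (end): buf='PPKCALZ' cursor=7
After op 3 (end): buf='PPKCALZ' cursor=7
After op 4 (backspace): buf='PPKCAL' cursor=6
After op 5 (end): buf='PPKCAL' cursor=6
After op 6 (end): buf='PPKCAL' cursor=6
After op 7 (backspace): buf='PPKCA' cursor=5
After op 8 (left): buf='PPKCA' cursor=4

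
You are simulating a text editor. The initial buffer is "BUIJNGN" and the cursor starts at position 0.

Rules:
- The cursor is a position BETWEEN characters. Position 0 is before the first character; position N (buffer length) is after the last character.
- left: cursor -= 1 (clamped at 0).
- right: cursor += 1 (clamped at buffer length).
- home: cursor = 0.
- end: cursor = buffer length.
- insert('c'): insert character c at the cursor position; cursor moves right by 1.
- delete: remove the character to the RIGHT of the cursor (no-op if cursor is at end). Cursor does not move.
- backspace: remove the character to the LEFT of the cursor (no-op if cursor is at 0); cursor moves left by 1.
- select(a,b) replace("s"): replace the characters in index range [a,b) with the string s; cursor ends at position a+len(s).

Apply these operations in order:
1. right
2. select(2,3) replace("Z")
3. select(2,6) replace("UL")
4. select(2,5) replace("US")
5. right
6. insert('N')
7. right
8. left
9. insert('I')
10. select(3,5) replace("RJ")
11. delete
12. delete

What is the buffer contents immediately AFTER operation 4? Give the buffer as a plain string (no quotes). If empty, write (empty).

After op 1 (right): buf='BUIJNGN' cursor=1
After op 2 (select(2,3) replace("Z")): buf='BUZJNGN' cursor=3
After op 3 (select(2,6) replace("UL")): buf='BUULN' cursor=4
After op 4 (select(2,5) replace("US")): buf='BUUS' cursor=4

Answer: BUUS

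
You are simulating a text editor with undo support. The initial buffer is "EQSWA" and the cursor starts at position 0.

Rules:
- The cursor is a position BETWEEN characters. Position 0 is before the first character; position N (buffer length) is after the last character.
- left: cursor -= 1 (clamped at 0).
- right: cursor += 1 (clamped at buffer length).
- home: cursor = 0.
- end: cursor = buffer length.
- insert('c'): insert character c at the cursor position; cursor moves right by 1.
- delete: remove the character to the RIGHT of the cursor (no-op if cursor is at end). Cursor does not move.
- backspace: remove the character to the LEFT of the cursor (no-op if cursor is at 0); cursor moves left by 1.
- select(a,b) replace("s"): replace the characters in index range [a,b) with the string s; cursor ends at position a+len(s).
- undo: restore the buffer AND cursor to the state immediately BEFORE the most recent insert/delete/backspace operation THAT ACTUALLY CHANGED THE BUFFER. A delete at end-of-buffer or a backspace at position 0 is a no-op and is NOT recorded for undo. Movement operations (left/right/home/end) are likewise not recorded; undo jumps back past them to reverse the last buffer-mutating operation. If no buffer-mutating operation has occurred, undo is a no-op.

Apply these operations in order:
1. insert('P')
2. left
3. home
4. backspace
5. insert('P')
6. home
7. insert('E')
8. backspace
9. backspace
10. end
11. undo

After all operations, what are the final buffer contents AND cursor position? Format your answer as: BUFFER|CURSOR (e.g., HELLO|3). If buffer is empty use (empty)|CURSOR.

Answer: EPPEQSWA|1

Derivation:
After op 1 (insert('P')): buf='PEQSWA' cursor=1
After op 2 (left): buf='PEQSWA' cursor=0
After op 3 (home): buf='PEQSWA' cursor=0
After op 4 (backspace): buf='PEQSWA' cursor=0
After op 5 (insert('P')): buf='PPEQSWA' cursor=1
After op 6 (home): buf='PPEQSWA' cursor=0
After op 7 (insert('E')): buf='EPPEQSWA' cursor=1
After op 8 (backspace): buf='PPEQSWA' cursor=0
After op 9 (backspace): buf='PPEQSWA' cursor=0
After op 10 (end): buf='PPEQSWA' cursor=7
After op 11 (undo): buf='EPPEQSWA' cursor=1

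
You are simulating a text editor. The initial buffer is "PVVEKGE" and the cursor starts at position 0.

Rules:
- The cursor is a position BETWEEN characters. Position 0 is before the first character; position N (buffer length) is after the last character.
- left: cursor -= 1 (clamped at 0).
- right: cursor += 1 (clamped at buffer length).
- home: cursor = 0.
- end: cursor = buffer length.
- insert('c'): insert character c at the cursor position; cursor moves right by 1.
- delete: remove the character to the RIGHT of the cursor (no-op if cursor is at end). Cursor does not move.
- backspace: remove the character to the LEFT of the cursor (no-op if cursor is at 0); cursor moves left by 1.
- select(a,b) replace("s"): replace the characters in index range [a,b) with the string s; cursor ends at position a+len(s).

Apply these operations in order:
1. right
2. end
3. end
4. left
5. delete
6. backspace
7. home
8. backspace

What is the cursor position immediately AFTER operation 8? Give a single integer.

After op 1 (right): buf='PVVEKGE' cursor=1
After op 2 (end): buf='PVVEKGE' cursor=7
After op 3 (end): buf='PVVEKGE' cursor=7
After op 4 (left): buf='PVVEKGE' cursor=6
After op 5 (delete): buf='PVVEKG' cursor=6
After op 6 (backspace): buf='PVVEK' cursor=5
After op 7 (home): buf='PVVEK' cursor=0
After op 8 (backspace): buf='PVVEK' cursor=0

Answer: 0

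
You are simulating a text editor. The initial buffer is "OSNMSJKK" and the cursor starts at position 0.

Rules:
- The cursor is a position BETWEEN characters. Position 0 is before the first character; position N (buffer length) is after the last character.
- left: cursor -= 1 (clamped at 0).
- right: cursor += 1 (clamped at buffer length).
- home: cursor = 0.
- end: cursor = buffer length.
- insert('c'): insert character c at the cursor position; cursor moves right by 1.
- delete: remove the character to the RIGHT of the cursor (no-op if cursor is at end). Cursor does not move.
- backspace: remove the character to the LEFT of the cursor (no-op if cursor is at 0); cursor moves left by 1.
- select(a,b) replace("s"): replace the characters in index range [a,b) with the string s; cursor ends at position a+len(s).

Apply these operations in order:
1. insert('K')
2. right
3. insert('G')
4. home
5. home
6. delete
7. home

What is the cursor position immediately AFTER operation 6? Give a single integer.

After op 1 (insert('K')): buf='KOSNMSJKK' cursor=1
After op 2 (right): buf='KOSNMSJKK' cursor=2
After op 3 (insert('G')): buf='KOGSNMSJKK' cursor=3
After op 4 (home): buf='KOGSNMSJKK' cursor=0
After op 5 (home): buf='KOGSNMSJKK' cursor=0
After op 6 (delete): buf='OGSNMSJKK' cursor=0

Answer: 0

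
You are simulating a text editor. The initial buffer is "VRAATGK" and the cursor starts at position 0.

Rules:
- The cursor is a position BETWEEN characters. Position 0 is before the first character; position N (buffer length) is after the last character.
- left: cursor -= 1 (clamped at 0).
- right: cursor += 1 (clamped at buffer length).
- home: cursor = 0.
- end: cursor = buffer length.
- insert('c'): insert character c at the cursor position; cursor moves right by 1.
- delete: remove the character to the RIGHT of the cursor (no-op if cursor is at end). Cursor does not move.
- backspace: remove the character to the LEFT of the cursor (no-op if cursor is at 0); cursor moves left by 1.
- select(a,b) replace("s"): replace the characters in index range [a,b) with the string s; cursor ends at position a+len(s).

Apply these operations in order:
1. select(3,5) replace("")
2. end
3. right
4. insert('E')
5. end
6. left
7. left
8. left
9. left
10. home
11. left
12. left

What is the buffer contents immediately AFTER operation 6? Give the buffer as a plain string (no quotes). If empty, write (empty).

After op 1 (select(3,5) replace("")): buf='VRAGK' cursor=3
After op 2 (end): buf='VRAGK' cursor=5
After op 3 (right): buf='VRAGK' cursor=5
After op 4 (insert('E')): buf='VRAGKE' cursor=6
After op 5 (end): buf='VRAGKE' cursor=6
After op 6 (left): buf='VRAGKE' cursor=5

Answer: VRAGKE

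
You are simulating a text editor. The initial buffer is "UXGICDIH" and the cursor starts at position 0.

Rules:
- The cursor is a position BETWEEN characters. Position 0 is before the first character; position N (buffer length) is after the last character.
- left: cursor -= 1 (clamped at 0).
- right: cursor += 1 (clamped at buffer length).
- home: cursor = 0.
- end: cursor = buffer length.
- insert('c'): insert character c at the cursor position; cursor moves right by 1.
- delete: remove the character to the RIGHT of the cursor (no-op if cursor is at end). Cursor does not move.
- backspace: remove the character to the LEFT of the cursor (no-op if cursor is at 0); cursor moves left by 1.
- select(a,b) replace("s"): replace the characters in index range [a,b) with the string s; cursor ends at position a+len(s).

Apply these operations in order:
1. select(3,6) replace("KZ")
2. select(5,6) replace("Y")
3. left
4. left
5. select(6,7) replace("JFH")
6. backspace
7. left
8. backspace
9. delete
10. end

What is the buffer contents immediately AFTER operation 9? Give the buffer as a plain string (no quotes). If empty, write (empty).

Answer: UXGKZY

Derivation:
After op 1 (select(3,6) replace("KZ")): buf='UXGKZIH' cursor=5
After op 2 (select(5,6) replace("Y")): buf='UXGKZYH' cursor=6
After op 3 (left): buf='UXGKZYH' cursor=5
After op 4 (left): buf='UXGKZYH' cursor=4
After op 5 (select(6,7) replace("JFH")): buf='UXGKZYJFH' cursor=9
After op 6 (backspace): buf='UXGKZYJF' cursor=8
After op 7 (left): buf='UXGKZYJF' cursor=7
After op 8 (backspace): buf='UXGKZYF' cursor=6
After op 9 (delete): buf='UXGKZY' cursor=6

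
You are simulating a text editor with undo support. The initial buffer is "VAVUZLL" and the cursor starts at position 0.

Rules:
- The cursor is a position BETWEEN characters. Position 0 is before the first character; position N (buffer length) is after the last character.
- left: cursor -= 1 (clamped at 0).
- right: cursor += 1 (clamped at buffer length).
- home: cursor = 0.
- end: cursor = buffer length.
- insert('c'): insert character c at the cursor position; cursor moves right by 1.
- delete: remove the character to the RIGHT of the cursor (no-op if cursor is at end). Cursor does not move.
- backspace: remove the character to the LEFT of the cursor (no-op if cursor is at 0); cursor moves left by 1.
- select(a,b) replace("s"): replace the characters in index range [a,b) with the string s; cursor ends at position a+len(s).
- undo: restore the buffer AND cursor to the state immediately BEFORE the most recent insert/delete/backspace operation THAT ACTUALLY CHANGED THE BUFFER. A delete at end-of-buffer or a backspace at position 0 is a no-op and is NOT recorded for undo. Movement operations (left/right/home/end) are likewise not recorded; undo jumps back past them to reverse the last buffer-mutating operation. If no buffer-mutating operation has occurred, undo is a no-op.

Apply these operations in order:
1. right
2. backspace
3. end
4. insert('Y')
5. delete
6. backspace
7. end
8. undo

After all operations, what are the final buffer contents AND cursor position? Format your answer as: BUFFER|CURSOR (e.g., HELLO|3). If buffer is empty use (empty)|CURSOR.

After op 1 (right): buf='VAVUZLL' cursor=1
After op 2 (backspace): buf='AVUZLL' cursor=0
After op 3 (end): buf='AVUZLL' cursor=6
After op 4 (insert('Y')): buf='AVUZLLY' cursor=7
After op 5 (delete): buf='AVUZLLY' cursor=7
After op 6 (backspace): buf='AVUZLL' cursor=6
After op 7 (end): buf='AVUZLL' cursor=6
After op 8 (undo): buf='AVUZLLY' cursor=7

Answer: AVUZLLY|7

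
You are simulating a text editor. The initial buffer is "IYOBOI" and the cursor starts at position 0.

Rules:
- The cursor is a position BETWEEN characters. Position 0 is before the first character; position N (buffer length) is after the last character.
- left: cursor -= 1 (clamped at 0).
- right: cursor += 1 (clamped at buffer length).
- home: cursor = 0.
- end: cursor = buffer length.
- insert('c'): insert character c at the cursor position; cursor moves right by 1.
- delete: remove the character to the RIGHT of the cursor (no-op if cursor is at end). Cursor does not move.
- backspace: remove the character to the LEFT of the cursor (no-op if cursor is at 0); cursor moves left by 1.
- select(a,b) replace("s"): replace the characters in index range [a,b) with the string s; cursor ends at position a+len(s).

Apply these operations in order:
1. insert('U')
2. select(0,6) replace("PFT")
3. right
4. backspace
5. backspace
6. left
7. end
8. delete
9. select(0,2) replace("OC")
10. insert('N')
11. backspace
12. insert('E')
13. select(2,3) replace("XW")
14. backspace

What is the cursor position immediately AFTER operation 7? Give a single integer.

After op 1 (insert('U')): buf='UIYOBOI' cursor=1
After op 2 (select(0,6) replace("PFT")): buf='PFTI' cursor=3
After op 3 (right): buf='PFTI' cursor=4
After op 4 (backspace): buf='PFT' cursor=3
After op 5 (backspace): buf='PF' cursor=2
After op 6 (left): buf='PF' cursor=1
After op 7 (end): buf='PF' cursor=2

Answer: 2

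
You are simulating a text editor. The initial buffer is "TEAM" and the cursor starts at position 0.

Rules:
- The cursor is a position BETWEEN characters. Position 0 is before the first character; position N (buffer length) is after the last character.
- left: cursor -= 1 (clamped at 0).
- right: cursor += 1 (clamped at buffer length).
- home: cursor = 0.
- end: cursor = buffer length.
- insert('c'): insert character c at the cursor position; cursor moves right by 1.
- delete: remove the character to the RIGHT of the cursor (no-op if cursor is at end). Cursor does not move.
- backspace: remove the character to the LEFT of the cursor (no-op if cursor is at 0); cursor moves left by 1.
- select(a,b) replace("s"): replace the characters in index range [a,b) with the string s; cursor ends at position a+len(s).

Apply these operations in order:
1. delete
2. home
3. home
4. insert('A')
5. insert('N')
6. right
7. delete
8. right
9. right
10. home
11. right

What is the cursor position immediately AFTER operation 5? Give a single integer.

Answer: 2

Derivation:
After op 1 (delete): buf='EAM' cursor=0
After op 2 (home): buf='EAM' cursor=0
After op 3 (home): buf='EAM' cursor=0
After op 4 (insert('A')): buf='AEAM' cursor=1
After op 5 (insert('N')): buf='ANEAM' cursor=2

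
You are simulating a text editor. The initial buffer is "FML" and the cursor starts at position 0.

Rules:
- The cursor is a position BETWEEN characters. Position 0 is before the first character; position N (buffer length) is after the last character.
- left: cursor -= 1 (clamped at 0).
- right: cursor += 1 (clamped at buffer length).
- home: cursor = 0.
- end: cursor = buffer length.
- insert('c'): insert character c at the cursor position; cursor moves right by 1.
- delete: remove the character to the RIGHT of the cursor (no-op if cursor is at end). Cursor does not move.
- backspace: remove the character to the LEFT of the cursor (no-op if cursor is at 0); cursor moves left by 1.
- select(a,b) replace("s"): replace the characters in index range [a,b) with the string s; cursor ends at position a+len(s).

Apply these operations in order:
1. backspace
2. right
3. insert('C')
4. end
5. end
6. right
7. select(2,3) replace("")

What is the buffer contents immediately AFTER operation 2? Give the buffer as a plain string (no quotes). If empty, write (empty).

After op 1 (backspace): buf='FML' cursor=0
After op 2 (right): buf='FML' cursor=1

Answer: FML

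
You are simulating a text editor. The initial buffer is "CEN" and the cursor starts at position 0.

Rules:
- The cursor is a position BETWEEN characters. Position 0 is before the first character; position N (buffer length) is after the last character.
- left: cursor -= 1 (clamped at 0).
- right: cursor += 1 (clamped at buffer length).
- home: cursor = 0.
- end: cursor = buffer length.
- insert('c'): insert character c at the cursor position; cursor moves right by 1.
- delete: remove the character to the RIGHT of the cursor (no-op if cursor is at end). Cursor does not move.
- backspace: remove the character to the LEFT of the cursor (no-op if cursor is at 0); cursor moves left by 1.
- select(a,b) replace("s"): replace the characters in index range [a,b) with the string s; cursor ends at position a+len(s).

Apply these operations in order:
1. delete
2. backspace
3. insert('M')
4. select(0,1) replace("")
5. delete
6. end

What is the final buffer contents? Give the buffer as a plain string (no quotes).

After op 1 (delete): buf='EN' cursor=0
After op 2 (backspace): buf='EN' cursor=0
After op 3 (insert('M')): buf='MEN' cursor=1
After op 4 (select(0,1) replace("")): buf='EN' cursor=0
After op 5 (delete): buf='N' cursor=0
After op 6 (end): buf='N' cursor=1

Answer: N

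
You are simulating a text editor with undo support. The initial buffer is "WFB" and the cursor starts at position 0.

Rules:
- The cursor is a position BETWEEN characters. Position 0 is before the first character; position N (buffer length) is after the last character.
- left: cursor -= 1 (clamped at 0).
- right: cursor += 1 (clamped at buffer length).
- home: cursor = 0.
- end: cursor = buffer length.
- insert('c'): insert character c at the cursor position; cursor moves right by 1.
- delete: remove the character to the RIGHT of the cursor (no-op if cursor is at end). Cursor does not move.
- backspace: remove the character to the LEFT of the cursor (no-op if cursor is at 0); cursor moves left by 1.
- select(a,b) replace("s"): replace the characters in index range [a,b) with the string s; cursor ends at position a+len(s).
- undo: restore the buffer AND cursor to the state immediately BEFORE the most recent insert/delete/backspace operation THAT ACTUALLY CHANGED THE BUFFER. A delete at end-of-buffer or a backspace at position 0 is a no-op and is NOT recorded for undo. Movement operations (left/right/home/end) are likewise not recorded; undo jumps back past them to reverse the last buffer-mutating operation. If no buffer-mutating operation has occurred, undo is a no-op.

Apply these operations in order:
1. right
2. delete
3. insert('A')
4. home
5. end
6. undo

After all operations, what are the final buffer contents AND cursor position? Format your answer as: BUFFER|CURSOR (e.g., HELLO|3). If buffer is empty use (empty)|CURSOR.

After op 1 (right): buf='WFB' cursor=1
After op 2 (delete): buf='WB' cursor=1
After op 3 (insert('A')): buf='WAB' cursor=2
After op 4 (home): buf='WAB' cursor=0
After op 5 (end): buf='WAB' cursor=3
After op 6 (undo): buf='WB' cursor=1

Answer: WB|1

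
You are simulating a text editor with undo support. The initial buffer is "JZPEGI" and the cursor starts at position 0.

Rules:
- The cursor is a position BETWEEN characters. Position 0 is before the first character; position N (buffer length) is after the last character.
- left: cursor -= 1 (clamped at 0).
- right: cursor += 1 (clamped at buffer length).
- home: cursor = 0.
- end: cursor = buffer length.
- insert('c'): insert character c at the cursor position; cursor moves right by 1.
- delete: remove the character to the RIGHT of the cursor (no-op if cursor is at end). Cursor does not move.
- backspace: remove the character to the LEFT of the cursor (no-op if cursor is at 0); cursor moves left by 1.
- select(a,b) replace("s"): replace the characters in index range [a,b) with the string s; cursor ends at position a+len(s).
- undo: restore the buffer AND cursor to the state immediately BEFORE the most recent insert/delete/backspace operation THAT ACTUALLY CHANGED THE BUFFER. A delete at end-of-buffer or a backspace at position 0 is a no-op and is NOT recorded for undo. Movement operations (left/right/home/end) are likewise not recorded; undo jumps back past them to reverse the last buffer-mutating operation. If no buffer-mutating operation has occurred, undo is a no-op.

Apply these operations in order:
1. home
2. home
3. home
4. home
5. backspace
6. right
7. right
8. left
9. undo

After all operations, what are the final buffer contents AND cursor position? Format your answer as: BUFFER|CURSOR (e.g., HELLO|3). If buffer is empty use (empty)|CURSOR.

Answer: JZPEGI|1

Derivation:
After op 1 (home): buf='JZPEGI' cursor=0
After op 2 (home): buf='JZPEGI' cursor=0
After op 3 (home): buf='JZPEGI' cursor=0
After op 4 (home): buf='JZPEGI' cursor=0
After op 5 (backspace): buf='JZPEGI' cursor=0
After op 6 (right): buf='JZPEGI' cursor=1
After op 7 (right): buf='JZPEGI' cursor=2
After op 8 (left): buf='JZPEGI' cursor=1
After op 9 (undo): buf='JZPEGI' cursor=1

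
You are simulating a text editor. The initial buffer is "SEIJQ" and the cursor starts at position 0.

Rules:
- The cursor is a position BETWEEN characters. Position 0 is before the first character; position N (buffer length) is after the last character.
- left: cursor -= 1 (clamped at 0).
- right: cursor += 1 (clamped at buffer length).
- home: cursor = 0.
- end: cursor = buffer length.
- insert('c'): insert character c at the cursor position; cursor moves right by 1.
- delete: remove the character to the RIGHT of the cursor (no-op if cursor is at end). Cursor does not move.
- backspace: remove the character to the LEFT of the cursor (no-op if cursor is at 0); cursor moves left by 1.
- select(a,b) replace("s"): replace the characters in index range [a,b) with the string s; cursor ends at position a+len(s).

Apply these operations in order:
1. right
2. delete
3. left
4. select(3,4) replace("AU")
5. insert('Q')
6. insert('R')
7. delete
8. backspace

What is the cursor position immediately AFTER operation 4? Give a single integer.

Answer: 5

Derivation:
After op 1 (right): buf='SEIJQ' cursor=1
After op 2 (delete): buf='SIJQ' cursor=1
After op 3 (left): buf='SIJQ' cursor=0
After op 4 (select(3,4) replace("AU")): buf='SIJAU' cursor=5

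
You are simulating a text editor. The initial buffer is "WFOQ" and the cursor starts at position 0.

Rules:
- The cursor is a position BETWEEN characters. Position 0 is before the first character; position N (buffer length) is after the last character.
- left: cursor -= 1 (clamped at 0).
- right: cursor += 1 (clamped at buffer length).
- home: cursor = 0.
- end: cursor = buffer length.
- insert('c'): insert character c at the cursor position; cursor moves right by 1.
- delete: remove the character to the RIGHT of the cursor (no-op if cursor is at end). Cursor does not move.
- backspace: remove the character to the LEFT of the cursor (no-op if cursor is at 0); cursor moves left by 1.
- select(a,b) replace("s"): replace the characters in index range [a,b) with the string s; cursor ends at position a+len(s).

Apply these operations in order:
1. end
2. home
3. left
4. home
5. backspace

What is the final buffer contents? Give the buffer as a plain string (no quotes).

After op 1 (end): buf='WFOQ' cursor=4
After op 2 (home): buf='WFOQ' cursor=0
After op 3 (left): buf='WFOQ' cursor=0
After op 4 (home): buf='WFOQ' cursor=0
After op 5 (backspace): buf='WFOQ' cursor=0

Answer: WFOQ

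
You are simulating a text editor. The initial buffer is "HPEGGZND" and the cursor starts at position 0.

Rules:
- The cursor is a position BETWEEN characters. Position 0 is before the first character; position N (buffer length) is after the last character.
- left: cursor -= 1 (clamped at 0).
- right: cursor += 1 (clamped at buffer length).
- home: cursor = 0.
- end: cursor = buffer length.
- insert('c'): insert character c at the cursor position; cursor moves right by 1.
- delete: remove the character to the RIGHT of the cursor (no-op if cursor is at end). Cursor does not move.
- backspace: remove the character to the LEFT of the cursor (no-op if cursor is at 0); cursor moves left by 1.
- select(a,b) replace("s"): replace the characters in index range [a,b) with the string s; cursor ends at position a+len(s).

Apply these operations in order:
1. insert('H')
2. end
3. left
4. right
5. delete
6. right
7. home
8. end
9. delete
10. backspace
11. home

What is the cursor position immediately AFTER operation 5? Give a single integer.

Answer: 9

Derivation:
After op 1 (insert('H')): buf='HHPEGGZND' cursor=1
After op 2 (end): buf='HHPEGGZND' cursor=9
After op 3 (left): buf='HHPEGGZND' cursor=8
After op 4 (right): buf='HHPEGGZND' cursor=9
After op 5 (delete): buf='HHPEGGZND' cursor=9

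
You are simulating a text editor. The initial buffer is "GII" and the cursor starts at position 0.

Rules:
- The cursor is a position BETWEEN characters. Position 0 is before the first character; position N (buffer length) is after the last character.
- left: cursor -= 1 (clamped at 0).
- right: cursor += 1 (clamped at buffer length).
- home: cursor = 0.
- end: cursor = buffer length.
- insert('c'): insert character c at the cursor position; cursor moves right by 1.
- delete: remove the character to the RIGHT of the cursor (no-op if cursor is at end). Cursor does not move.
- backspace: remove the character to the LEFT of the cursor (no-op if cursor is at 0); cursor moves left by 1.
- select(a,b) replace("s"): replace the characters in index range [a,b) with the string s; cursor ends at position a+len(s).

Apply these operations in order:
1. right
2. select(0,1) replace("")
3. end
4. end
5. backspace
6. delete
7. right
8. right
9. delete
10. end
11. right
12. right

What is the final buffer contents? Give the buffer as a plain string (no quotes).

Answer: I

Derivation:
After op 1 (right): buf='GII' cursor=1
After op 2 (select(0,1) replace("")): buf='II' cursor=0
After op 3 (end): buf='II' cursor=2
After op 4 (end): buf='II' cursor=2
After op 5 (backspace): buf='I' cursor=1
After op 6 (delete): buf='I' cursor=1
After op 7 (right): buf='I' cursor=1
After op 8 (right): buf='I' cursor=1
After op 9 (delete): buf='I' cursor=1
After op 10 (end): buf='I' cursor=1
After op 11 (right): buf='I' cursor=1
After op 12 (right): buf='I' cursor=1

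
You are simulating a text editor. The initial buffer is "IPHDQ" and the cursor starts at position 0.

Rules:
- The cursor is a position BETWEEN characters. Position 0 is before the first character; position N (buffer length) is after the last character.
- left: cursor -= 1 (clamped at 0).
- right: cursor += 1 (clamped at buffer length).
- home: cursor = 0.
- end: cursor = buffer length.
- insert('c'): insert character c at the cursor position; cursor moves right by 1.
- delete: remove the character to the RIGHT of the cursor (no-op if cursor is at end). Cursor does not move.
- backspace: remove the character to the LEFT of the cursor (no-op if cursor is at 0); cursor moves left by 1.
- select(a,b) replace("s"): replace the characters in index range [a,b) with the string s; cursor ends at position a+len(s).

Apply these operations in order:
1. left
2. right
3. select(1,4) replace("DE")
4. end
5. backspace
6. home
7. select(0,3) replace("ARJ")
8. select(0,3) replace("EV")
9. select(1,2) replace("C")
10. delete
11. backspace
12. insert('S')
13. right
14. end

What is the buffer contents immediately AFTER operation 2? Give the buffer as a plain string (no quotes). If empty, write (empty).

After op 1 (left): buf='IPHDQ' cursor=0
After op 2 (right): buf='IPHDQ' cursor=1

Answer: IPHDQ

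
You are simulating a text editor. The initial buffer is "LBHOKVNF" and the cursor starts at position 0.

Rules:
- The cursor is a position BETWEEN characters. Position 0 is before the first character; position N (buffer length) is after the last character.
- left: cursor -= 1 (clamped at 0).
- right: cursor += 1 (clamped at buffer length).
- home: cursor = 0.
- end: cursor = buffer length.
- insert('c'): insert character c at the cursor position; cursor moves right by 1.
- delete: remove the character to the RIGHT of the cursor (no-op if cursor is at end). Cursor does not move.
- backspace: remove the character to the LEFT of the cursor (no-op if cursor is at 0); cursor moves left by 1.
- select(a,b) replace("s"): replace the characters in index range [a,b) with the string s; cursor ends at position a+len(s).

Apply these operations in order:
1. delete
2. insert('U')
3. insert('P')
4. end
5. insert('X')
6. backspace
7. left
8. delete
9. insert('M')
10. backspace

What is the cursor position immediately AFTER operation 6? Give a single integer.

After op 1 (delete): buf='BHOKVNF' cursor=0
After op 2 (insert('U')): buf='UBHOKVNF' cursor=1
After op 3 (insert('P')): buf='UPBHOKVNF' cursor=2
After op 4 (end): buf='UPBHOKVNF' cursor=9
After op 5 (insert('X')): buf='UPBHOKVNFX' cursor=10
After op 6 (backspace): buf='UPBHOKVNF' cursor=9

Answer: 9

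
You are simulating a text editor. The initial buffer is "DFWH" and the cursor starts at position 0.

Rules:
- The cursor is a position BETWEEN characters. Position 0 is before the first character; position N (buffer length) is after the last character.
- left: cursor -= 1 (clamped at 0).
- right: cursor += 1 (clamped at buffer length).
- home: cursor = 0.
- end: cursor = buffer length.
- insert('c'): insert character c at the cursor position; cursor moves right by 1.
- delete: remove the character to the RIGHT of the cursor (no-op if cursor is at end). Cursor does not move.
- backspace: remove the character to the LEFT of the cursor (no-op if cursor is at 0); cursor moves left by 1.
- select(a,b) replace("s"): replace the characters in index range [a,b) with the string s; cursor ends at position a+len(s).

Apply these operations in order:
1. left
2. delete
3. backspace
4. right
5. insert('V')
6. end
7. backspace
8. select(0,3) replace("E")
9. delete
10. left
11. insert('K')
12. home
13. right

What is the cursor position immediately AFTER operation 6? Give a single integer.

Answer: 4

Derivation:
After op 1 (left): buf='DFWH' cursor=0
After op 2 (delete): buf='FWH' cursor=0
After op 3 (backspace): buf='FWH' cursor=0
After op 4 (right): buf='FWH' cursor=1
After op 5 (insert('V')): buf='FVWH' cursor=2
After op 6 (end): buf='FVWH' cursor=4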